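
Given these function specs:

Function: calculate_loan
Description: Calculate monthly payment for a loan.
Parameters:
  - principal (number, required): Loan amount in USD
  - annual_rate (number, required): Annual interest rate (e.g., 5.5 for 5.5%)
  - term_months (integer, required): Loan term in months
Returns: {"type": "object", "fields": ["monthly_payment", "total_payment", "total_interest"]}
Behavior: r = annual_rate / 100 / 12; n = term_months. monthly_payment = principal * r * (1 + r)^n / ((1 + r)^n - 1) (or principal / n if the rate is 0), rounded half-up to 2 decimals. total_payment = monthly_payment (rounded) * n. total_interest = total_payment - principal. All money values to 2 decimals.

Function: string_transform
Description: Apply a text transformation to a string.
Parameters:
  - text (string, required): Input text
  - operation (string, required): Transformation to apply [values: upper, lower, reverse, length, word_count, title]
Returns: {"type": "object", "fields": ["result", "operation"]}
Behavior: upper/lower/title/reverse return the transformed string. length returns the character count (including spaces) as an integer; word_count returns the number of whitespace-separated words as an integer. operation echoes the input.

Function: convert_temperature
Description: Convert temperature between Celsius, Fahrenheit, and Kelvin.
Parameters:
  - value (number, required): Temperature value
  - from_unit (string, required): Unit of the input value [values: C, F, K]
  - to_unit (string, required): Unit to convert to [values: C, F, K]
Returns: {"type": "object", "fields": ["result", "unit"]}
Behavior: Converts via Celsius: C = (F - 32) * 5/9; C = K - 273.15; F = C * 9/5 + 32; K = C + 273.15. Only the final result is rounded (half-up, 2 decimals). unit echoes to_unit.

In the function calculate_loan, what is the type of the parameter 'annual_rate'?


The calculate_loan spec declares:
  - annual_rate (number, required): Annual interest rate (e.g., 5.5 for 5.5%)
Type:
number


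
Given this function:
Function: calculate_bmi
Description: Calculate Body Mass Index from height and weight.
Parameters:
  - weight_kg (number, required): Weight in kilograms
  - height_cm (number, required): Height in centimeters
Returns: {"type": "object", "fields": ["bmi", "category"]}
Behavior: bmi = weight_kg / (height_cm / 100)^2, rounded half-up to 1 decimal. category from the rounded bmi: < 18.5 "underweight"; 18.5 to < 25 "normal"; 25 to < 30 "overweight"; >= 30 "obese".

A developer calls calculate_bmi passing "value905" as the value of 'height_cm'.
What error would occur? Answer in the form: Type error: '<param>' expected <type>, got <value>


Spec: 'height_cm' is declared as number; "value905" is a string.
Type error: 'height_cm' expected number, got "value905"


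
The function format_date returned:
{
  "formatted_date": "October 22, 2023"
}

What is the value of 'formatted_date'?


October 22, 2023


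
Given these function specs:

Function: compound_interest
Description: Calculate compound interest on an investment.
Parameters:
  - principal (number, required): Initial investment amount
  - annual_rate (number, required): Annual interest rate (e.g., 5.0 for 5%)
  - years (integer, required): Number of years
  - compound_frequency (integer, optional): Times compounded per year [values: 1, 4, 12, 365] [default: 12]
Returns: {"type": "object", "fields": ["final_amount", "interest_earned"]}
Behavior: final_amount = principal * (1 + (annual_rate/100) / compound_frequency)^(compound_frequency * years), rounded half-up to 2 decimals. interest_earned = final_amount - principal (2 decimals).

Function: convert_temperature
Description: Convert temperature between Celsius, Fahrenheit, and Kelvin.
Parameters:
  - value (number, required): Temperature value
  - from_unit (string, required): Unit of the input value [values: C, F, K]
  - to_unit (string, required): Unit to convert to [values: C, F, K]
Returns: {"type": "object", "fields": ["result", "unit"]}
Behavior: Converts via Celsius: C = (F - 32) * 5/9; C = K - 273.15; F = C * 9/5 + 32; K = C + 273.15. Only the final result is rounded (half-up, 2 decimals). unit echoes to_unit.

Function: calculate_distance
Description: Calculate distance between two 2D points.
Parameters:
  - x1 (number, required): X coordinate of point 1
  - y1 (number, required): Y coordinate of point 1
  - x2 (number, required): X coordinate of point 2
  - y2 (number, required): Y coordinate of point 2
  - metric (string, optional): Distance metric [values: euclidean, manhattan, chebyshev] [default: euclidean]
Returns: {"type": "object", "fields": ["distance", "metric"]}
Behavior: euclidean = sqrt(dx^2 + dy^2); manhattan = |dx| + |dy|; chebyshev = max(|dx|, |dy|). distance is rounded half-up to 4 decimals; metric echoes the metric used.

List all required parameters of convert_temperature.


Parameters of convert_temperature and their required/optional flag:
  value: required
  from_unit: required
  to_unit: required
from_unit, to_unit, value


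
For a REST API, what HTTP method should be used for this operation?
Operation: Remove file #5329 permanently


GET = read, POST = create, PUT = update/replace, DELETE = remove
This operation is a removal.
DELETE


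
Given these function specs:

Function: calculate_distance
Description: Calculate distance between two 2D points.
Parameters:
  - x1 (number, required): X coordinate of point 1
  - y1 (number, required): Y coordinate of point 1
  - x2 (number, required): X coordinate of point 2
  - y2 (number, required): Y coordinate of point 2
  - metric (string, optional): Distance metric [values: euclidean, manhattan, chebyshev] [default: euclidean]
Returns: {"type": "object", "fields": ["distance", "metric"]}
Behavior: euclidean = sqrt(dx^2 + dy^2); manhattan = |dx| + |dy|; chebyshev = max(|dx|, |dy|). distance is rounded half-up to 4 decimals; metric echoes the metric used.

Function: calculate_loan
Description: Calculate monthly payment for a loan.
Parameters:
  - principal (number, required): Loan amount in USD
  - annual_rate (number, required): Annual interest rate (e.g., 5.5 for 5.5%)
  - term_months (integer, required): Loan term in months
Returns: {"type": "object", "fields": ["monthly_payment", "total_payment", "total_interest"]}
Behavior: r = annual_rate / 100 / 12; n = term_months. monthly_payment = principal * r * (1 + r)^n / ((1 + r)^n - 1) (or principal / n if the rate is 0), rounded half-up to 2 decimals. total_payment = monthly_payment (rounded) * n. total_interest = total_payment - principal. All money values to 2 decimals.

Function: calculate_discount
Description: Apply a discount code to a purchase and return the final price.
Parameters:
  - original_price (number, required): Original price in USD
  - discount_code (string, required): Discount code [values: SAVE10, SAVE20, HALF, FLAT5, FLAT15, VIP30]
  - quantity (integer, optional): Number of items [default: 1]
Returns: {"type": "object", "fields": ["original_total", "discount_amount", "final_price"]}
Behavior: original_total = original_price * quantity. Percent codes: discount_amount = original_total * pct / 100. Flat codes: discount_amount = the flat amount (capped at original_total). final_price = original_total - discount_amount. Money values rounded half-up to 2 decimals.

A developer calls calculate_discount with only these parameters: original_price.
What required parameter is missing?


Required parameters: original_price, discount_code
Provided: original_price
Missing: discount_code
discount_code


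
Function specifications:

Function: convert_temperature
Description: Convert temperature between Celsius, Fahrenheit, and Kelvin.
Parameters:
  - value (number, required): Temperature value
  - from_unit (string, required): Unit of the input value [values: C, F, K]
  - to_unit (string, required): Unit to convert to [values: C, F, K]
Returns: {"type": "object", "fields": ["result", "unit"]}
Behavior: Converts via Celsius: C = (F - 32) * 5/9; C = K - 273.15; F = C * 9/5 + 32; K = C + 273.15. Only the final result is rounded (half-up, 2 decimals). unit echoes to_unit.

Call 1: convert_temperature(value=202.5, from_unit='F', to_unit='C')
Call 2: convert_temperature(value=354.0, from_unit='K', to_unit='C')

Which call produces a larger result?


Call 1:
  To C: (202.5 - 32) * 5/9 = 94.722222
  Target is C: 94.722222
  Round to 2 decimals: 94.72
  -> 94.72 C
Call 2:
  To C: 354 - 273.15 = 80.85
  Target is C: 80.85
  Round to 2 decimals: 80.85
  -> 80.85 C
Call 1 (94.72 C)


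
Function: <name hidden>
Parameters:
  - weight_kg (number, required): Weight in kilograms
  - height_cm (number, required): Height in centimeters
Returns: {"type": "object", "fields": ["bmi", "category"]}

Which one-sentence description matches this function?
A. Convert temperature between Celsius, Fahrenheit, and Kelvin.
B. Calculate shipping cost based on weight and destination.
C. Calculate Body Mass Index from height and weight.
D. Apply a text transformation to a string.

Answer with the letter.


Parameters weight_kg, height_cm and return ["bmi", "category"] fit: Calculate Body Mass Index from height and weight.
C


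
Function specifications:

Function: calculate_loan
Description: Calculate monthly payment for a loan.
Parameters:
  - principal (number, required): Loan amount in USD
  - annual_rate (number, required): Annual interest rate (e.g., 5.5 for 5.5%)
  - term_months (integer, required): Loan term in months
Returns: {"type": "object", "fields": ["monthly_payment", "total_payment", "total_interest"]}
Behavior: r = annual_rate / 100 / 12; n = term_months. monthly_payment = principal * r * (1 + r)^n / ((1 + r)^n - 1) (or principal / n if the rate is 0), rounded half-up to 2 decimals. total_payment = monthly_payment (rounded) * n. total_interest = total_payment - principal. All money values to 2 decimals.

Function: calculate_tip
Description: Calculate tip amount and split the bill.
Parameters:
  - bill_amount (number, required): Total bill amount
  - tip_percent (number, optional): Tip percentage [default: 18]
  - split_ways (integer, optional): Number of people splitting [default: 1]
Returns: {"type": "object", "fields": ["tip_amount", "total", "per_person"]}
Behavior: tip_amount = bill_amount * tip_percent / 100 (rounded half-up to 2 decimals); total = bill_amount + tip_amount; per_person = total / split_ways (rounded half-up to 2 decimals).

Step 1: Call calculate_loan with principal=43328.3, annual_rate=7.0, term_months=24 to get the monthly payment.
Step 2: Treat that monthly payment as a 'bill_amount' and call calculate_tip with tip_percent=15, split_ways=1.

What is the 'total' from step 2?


Step 1: calculate_loan(principal=43328.3, annual_rate=7.0, term_months=24)
  r = 7.0 / 100 / 12 = 0.005833333333 (keep full precision)
  (1 + r)^24 = 1.14980602
  monthly_payment = 43328.3 * 0.005833333333 * 1.14980602 / (1.14980602 - 1) = 1939.919739 -> 1939.92
  total_payment = 1939.92 * 24 = 46558.08
  total_interest = 46558.08 - 43328.30 = 3229.78
  -> monthly_payment = 1939.92
Step 2: calculate_tip(bill_amount=1939.92, tip_percent=15, split_ways=1)
  tip_amount = 1939.92 * 15/100 = 290.988 -> 290.99
  total = 1939.92 + 290.99 = 2230.91
  per_person = 2230.91 / 1 = 2230.91 -> 2230.91
  -> total = 2230.91
$2230.91


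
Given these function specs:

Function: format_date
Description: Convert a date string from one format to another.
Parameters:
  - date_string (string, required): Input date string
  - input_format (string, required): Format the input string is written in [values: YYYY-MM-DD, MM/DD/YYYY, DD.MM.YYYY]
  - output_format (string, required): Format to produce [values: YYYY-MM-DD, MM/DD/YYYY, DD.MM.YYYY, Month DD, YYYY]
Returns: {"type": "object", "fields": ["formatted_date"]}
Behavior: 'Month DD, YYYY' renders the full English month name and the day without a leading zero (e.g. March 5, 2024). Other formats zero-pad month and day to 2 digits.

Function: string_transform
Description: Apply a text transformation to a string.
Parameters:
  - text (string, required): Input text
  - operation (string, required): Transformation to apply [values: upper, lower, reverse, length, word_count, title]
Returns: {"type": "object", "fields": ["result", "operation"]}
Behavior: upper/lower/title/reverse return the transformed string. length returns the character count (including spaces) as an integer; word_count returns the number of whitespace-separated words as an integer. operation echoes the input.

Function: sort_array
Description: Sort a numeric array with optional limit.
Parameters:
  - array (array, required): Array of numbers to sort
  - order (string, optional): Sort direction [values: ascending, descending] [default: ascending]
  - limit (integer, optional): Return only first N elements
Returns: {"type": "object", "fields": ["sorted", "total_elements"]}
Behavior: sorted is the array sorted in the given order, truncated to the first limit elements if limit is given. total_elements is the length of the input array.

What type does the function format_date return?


The format_date spec declares Returns: {"type": "object", "fields": ["formatted_date"]}
Type:
object


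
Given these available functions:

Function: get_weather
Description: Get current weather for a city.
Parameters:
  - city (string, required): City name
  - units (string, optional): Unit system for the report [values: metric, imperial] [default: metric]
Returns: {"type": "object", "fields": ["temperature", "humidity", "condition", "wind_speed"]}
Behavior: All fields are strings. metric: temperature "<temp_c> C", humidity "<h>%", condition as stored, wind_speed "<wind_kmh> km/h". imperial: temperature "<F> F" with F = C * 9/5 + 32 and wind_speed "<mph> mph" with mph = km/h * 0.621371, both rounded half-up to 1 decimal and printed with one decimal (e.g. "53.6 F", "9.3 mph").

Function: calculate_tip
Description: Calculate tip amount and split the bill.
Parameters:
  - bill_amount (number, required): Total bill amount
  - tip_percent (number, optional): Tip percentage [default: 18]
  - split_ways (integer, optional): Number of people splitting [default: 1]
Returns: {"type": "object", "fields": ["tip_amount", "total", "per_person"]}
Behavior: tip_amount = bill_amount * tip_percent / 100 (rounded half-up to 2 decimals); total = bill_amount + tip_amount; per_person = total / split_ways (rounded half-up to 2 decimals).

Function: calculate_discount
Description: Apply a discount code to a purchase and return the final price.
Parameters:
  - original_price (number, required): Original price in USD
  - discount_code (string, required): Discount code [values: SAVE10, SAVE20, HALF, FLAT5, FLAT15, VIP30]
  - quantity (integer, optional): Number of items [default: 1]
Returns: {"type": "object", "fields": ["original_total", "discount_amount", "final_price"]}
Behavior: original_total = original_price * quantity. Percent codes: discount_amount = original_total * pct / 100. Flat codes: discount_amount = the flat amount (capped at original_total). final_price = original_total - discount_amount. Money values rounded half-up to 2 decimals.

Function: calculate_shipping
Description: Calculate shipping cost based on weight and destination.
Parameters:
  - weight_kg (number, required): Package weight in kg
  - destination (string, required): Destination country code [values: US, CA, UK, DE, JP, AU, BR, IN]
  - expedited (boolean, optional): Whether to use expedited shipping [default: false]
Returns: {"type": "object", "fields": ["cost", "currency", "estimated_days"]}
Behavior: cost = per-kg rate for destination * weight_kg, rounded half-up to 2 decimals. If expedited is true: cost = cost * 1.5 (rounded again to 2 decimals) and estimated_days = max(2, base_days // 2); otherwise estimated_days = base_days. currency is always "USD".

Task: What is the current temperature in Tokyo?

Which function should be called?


The task needs a function whose description is: Get current weather for a city.
get_weather


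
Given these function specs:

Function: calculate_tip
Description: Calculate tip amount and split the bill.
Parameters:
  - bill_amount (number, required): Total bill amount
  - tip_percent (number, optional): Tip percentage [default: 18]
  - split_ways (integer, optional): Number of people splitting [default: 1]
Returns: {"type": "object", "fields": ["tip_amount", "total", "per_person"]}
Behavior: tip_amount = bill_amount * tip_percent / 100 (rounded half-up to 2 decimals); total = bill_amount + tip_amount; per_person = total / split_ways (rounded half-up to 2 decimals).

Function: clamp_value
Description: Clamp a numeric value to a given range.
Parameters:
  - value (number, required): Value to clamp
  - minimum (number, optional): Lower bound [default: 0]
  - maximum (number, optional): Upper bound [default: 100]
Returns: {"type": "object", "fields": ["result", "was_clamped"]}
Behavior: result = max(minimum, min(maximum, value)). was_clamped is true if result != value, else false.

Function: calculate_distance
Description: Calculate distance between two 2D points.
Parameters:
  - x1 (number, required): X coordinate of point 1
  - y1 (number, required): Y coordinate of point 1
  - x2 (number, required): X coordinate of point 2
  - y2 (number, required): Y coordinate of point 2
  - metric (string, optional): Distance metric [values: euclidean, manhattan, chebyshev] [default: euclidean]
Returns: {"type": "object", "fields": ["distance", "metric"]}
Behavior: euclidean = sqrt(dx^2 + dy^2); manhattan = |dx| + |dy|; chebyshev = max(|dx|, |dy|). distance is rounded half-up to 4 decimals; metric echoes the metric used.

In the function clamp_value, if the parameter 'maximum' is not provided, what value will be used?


The clamp_value spec declares:
  - maximum (number, optional): Upper bound [default: 100]
Default:
100


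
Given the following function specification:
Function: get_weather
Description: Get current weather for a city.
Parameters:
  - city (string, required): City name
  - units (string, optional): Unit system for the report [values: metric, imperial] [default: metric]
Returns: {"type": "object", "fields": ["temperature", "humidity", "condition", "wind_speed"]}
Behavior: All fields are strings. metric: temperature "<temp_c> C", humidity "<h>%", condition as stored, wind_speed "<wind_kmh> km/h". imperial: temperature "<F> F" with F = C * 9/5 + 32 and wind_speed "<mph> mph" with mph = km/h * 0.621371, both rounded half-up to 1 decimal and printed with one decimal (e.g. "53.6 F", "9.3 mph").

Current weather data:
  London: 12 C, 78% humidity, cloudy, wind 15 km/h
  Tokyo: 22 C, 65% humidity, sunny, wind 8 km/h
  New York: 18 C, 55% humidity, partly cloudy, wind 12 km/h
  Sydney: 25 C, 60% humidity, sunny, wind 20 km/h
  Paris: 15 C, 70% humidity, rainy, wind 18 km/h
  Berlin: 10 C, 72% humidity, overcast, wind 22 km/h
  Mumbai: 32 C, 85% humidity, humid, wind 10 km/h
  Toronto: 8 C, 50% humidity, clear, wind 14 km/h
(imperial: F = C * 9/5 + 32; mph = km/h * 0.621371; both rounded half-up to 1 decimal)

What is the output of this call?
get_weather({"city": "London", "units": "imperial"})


London record: 12 C, 78%, cloudy, 15 km/h
imperial: temperature = 12 * 9/5 + 32 = 53.6 -> 53.6 F
imperial: wind_speed = 15 * 0.621371 = 9.320565 -> 9.3 mph
Output:
{"temperature": "53.6 F", "humidity": "78%", "condition": "cloudy", "wind_speed": "9.3 mph"}


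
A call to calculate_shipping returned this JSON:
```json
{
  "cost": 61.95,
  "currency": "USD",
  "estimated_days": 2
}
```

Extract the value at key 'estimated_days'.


2


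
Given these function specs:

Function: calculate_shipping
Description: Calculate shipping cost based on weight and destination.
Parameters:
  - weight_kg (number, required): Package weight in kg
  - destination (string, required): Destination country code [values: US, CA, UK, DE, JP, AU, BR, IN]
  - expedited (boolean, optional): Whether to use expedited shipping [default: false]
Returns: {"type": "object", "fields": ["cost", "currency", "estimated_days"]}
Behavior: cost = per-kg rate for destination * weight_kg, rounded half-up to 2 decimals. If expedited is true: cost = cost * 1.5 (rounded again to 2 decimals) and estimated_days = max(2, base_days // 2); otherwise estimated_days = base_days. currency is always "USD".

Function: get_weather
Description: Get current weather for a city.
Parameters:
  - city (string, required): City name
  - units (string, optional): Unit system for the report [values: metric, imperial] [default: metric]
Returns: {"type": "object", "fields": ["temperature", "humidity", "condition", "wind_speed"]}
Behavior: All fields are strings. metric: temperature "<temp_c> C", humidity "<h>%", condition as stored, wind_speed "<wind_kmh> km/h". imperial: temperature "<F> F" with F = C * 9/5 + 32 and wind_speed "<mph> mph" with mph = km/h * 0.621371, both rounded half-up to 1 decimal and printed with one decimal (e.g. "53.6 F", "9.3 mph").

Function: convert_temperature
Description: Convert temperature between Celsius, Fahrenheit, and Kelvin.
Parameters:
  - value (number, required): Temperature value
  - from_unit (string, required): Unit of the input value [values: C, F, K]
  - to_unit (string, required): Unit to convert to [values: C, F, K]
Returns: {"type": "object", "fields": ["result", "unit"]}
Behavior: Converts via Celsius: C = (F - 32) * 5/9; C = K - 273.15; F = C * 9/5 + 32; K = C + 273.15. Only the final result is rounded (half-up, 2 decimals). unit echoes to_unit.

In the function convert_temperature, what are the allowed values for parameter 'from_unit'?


The convert_temperature spec declares:
  - from_unit (string, required): Unit of the input value [values: C, F, K]
Allowed values:
C, F, K


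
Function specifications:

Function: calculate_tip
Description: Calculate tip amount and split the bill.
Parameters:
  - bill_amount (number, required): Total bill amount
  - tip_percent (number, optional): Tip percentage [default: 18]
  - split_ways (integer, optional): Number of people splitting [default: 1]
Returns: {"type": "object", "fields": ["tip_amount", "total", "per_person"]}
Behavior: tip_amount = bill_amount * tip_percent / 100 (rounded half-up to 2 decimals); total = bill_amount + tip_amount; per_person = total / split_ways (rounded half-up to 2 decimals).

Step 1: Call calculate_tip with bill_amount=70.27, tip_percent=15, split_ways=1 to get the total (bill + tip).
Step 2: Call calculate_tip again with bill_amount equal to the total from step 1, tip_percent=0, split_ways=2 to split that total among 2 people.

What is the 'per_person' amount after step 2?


Step 1: calculate_tip(bill_amount=70.27, tip_percent=15, split_ways=1)
  tip_amount = 70.27 * 15/100 = 10.5405 -> 10.54
  total = 70.27 + 10.54 = 80.81
  per_person = 80.81 / 1 = 80.81 -> 80.81
  -> total = 80.81
Step 2: calculate_tip(bill_amount=80.81, tip_percent=0, split_ways=2)
  tip_amount = 80.81 * 0/100 = 0 -> 0.00
  total = 80.81 + 0.00 = 80.81
  per_person = 80.81 / 2 = 40.405 -> 40.41
  -> per_person = 40.41
$40.41


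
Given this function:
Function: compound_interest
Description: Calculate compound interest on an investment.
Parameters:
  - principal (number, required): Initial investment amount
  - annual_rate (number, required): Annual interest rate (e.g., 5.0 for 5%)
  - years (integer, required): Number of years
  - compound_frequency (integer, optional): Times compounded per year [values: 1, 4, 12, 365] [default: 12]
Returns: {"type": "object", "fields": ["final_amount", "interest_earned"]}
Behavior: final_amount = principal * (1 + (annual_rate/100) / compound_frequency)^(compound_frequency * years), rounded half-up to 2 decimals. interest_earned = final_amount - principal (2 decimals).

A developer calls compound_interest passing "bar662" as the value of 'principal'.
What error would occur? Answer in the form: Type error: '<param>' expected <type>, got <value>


Spec: 'principal' is declared as number; "bar662" is a string.
Type error: 'principal' expected number, got "bar662"


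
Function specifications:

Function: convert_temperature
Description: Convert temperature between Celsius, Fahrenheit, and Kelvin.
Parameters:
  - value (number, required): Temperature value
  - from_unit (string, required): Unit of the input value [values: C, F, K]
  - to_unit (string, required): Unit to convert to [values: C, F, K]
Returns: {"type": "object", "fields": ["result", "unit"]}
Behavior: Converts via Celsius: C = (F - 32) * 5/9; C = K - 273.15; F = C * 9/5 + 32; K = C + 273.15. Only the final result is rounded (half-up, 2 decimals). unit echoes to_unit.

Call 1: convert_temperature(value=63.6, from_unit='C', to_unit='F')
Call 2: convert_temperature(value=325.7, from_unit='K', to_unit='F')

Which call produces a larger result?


Call 1:
  Input already in C: 63.6
  To F: 63.6 * 9/5 + 32 = 146.48
  Round to 2 decimals: 146.48
  -> 146.48 F
Call 2:
  To C: 325.7 - 273.15 = 52.55
  To F: 52.55 * 9/5 + 32 = 126.59
  Round to 2 decimals: 126.59
  -> 126.59 F
Call 1 (146.48 F)


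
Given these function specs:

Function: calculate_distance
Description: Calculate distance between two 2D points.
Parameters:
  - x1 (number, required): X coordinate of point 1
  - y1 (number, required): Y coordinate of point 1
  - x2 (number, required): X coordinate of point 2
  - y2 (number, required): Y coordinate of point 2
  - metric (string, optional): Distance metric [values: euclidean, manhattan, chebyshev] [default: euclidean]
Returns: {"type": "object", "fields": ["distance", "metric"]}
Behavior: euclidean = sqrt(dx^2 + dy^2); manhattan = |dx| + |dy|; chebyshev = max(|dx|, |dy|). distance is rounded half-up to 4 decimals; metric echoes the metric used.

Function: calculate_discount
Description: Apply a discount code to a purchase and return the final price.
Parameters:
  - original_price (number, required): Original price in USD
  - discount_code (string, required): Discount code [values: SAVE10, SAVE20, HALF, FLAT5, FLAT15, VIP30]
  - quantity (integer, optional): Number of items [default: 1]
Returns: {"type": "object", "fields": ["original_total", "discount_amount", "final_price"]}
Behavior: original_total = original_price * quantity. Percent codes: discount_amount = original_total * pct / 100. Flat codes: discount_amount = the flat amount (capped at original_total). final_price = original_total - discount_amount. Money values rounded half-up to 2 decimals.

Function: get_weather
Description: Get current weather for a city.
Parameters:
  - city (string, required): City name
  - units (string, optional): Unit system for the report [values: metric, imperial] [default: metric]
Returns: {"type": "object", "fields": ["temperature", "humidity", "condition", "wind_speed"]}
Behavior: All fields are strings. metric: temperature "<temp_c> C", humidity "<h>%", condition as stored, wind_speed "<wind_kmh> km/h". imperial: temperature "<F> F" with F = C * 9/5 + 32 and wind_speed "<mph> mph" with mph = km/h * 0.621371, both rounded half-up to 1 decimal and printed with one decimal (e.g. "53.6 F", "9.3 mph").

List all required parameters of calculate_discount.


Parameters of calculate_discount and their required/optional flag:
  original_price: required
  discount_code: required
  quantity: optional
discount_code, original_price


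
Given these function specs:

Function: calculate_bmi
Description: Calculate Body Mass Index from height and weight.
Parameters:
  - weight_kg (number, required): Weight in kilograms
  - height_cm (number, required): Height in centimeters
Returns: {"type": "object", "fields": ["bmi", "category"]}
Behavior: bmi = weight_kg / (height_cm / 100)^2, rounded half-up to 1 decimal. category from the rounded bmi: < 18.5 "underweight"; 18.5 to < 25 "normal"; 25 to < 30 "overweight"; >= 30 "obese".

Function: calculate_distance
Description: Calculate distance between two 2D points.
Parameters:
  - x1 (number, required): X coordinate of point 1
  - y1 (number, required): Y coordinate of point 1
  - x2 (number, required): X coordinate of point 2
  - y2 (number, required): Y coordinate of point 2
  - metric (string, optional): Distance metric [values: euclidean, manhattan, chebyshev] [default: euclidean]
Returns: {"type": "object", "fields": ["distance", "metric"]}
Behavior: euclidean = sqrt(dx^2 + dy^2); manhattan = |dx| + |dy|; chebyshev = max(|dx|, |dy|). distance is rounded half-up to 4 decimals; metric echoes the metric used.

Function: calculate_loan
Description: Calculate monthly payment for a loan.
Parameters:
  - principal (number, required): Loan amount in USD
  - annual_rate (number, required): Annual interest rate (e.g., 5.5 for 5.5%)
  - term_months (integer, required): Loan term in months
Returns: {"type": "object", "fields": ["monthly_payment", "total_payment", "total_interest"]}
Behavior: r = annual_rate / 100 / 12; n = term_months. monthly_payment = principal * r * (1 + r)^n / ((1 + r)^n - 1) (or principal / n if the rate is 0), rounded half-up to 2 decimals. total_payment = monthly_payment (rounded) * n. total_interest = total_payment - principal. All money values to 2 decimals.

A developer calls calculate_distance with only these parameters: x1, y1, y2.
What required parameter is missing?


Required parameters: x1, y1, x2, y2
Provided: x1, y1, y2
Missing: x2
x2


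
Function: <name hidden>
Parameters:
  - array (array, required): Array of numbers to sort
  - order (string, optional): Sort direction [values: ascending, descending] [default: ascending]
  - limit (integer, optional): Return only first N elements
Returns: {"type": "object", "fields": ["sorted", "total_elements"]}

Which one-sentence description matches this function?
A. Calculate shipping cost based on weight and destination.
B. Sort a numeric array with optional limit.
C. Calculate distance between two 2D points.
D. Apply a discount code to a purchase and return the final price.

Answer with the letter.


Parameters array, order, limit and return ["sorted", "total_elements"] fit: Sort a numeric array with optional limit.
B


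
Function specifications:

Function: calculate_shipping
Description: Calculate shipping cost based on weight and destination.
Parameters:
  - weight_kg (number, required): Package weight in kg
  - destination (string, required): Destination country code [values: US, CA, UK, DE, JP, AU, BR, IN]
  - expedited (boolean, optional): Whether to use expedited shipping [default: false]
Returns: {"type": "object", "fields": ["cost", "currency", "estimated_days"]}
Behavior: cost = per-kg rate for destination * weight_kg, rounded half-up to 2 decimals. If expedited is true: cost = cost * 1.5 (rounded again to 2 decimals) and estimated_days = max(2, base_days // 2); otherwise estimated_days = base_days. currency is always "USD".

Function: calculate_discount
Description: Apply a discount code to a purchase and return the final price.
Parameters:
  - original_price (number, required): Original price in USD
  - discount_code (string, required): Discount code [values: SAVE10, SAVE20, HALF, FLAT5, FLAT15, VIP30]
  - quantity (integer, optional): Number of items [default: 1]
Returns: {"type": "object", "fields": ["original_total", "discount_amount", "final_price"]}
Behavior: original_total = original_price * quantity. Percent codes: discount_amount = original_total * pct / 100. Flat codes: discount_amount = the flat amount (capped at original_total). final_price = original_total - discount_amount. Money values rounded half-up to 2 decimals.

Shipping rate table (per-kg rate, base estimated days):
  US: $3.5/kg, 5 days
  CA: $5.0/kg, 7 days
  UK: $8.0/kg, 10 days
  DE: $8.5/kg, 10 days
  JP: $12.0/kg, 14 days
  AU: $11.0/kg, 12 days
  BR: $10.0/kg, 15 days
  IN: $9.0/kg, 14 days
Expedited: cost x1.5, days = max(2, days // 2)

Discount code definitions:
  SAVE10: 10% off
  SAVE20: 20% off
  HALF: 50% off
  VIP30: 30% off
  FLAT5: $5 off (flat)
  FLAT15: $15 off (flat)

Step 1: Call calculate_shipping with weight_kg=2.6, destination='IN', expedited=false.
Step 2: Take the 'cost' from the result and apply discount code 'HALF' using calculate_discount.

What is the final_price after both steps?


Step 1: calculate_shipping(weight_kg=2.6, destination=IN, expedited=false)
  Rate for IN: $9.0/kg, base 14 days
  cost = 9.0 * 2.6 = 23.4 -> 23.40
  expedited not set/false: estimated_days = 14
  -> cost = 23.40 USD
Step 2: calculate_discount(original_price=23.4, discount_code=HALF, quantity=1)
  original_total = 23.4 * 1 = 23.40
  HALF = 50% off: discount_amount = 23.40 * 50/100 = 11.7 -> 11.70
  final_price = 23.40 - 11.70 = 11.70
  -> final_price = 11.70
$11.70


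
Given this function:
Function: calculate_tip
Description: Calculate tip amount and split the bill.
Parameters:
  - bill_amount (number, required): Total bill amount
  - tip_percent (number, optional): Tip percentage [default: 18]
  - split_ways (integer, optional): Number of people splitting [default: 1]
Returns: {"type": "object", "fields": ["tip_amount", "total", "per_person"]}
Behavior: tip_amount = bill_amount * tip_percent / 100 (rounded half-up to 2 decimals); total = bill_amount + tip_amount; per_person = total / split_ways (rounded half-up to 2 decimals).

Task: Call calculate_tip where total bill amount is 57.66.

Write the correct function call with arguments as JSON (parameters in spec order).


Mapping each described value to its parameter name:
  'Total bill amount' -> bill_amount = 57.66
calculate_tip({"bill_amount": 57.66})


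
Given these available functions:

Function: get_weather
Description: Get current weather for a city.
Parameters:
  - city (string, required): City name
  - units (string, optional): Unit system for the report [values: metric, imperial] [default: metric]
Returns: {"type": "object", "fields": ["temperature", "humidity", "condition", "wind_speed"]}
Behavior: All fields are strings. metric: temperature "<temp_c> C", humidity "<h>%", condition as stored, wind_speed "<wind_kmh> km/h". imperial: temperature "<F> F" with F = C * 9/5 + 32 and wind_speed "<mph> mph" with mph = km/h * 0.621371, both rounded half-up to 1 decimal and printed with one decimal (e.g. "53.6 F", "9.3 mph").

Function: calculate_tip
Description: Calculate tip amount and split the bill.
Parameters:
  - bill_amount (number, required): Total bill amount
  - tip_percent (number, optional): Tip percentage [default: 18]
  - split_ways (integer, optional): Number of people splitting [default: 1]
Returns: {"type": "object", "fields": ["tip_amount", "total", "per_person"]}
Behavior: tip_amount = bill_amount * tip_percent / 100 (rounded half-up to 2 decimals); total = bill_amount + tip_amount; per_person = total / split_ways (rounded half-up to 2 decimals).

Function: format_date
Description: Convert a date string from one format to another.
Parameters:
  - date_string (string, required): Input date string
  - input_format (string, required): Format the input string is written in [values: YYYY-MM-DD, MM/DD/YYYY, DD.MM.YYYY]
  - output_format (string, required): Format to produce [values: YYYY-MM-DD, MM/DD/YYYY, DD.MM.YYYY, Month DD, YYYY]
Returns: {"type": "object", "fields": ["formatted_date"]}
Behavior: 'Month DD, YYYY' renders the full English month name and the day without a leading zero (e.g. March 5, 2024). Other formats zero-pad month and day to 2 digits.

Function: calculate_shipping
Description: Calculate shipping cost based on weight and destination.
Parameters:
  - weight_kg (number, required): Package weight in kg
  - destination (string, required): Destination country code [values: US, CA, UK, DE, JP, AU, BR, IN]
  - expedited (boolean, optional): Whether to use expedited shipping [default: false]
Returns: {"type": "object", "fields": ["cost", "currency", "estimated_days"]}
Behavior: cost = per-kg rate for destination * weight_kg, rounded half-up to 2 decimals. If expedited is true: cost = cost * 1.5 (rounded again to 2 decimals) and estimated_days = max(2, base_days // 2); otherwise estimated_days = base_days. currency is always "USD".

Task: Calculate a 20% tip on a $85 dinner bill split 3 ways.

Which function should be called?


The task needs a function whose description is: Calculate tip amount and split the bill.
calculate_tip


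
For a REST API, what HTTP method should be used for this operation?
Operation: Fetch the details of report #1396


GET = read, POST = create, PUT = update/replace, DELETE = remove
This operation is a read.
GET


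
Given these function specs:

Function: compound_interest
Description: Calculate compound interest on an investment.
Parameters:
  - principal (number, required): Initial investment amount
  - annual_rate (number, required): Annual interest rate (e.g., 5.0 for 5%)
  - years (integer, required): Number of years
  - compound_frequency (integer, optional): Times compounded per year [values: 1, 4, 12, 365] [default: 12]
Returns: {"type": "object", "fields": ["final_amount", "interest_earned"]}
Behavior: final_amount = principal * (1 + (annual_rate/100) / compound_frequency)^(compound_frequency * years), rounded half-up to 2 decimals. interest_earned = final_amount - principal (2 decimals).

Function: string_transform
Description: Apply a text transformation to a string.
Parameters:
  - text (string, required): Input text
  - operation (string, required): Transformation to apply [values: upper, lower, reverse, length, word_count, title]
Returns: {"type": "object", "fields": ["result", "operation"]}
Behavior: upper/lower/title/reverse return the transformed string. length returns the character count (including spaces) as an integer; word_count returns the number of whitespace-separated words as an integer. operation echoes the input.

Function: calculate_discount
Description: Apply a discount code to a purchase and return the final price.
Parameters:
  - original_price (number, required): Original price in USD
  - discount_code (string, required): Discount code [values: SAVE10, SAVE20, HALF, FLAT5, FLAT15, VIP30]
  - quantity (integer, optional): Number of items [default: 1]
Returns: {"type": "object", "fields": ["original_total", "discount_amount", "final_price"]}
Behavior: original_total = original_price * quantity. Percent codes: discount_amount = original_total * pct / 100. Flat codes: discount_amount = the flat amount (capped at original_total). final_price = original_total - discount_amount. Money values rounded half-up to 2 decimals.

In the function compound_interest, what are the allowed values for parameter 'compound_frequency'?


The compound_interest spec declares:
  - compound_frequency (integer, optional): Times compounded per year [values: 1, 4, 12, 365] [default: 12]
Allowed values:
1, 4, 12, 365


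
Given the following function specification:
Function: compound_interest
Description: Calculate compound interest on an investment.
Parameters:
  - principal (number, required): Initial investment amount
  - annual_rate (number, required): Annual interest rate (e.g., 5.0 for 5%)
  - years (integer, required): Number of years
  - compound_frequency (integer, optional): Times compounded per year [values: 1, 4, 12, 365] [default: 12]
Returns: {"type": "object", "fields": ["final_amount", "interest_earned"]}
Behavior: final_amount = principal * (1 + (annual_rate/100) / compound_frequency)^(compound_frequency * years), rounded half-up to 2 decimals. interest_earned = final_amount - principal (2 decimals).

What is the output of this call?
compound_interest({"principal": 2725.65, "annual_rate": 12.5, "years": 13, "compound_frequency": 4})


rate per period = 12.5/100/4 = 0.03125 (keep full precision); periods = 4 * 13 = 52
(1 + 0.03125)^52 = 4.95365779
final_amount = 2725.65 * 4.95365779 = 13501.937349 -> 13501.94
interest_earned = 13501.94 - 2725.65 = 10776.29
Output:
{"final_amount": 13501.94, "interest_earned": 10776.29}


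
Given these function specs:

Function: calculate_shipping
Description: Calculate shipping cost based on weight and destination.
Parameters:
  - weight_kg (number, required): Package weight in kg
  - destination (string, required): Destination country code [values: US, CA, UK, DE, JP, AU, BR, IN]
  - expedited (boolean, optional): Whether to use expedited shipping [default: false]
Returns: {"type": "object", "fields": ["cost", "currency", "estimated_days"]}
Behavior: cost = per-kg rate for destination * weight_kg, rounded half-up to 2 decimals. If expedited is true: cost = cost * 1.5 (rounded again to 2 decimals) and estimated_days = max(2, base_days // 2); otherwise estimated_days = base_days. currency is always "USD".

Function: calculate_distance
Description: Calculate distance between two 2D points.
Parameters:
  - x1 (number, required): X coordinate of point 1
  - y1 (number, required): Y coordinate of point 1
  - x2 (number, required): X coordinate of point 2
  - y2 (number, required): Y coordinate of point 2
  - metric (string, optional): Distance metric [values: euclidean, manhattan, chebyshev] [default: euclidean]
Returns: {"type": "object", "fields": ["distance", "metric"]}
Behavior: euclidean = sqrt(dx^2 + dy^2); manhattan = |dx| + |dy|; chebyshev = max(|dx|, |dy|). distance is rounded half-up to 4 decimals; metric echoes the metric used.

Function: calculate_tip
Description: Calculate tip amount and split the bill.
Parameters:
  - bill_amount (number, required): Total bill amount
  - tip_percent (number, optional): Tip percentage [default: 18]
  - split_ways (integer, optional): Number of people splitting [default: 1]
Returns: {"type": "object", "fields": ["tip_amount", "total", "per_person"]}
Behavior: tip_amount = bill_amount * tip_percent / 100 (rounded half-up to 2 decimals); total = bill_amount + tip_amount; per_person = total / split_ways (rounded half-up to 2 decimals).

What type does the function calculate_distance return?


The calculate_distance spec declares Returns: {"type": "object", "fields": ["distance", "metric"]}
Type:
object
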